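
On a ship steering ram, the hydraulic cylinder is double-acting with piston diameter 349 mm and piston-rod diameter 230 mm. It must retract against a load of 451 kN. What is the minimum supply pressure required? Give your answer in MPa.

Rod-side annular area A_ann = π/4 × (349² − 230²) = 54110 mm^2
Retraction: pressure acts on the annular area.
P = F / A = 451 kN / A

P ≈ 8.33 MPa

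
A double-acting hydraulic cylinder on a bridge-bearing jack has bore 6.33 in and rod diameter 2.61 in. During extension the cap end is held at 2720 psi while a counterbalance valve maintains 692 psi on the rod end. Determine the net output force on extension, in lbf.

F ≈ 67500 lbf

Cap-side area A_cap = π/4 × (6.33 in)² = 31.47 in^2
Rod-side annular area A_ann = π/4 × (6.33² − 2.61²) = 26.12 in^2
Net thrust = P_cap·A_cap − P_rod·A_ann = 85600 lbf − 18070 lbf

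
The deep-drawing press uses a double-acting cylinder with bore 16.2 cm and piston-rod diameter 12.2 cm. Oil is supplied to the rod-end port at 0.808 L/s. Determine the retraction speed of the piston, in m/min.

v ≈ 5.43 m/min

Rod-side annular area A_ann = π/4 × (16.2² − 12.2²) = 89.22 cm^2
Flow into the rod-end port fills the annular volume.
v = Q / A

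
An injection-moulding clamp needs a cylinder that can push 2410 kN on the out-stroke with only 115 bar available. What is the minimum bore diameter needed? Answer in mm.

Extension force acts on the full piston face: F = P × (π/4)D².
D = √(4F / (πP)) = √(4 × 2410 kN / (π × 115 bar))

D ≈ 517 mm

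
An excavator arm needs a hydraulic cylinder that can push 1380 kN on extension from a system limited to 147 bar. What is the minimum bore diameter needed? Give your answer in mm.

D ≈ 346 mm

Extension force acts on the full piston face: F = P × (π/4)D².
D = √(4F / (πP)) = √(4 × 1380 kN / (π × 147 bar))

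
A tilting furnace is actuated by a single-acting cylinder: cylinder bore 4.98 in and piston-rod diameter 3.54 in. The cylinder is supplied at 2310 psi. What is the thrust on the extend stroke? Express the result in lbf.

F ≈ 45000 lbf

Cap-side area A_cap = π/4 × (4.98 in)² = 19.48 in^2
F = P × A_cap = 2310 psi × A_cap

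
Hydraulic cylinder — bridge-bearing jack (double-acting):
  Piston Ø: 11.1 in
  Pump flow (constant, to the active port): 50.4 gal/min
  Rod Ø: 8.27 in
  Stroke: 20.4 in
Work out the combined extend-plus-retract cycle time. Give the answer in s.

Cap-side area A_cap = π/4 × (11.1 in)² = 96.77 in^2
Rod-side annular area A_ann = π/4 × (11.1² − 8.27²) = 43.05 in^2
t_ext = A_cap·L/Q = 10.17 s
t_ret = A_ann·L/Q = 4.526 s
t_cycle = t_ext + t_ret

t ≈ 14.7 s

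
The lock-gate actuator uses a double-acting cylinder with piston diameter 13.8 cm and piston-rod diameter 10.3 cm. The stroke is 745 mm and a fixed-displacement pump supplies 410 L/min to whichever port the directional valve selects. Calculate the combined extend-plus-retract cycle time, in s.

Cap-side area A_cap = π/4 × (13.8 cm)² = 149.6 cm^2
Rod-side annular area A_ann = π/4 × (13.8² − 10.3²) = 66.25 cm^2
t_ext = A_cap·L/Q = 1.631 s
t_ret = A_ann·L/Q = 0.7223 s
t_cycle = t_ext + t_ret

t ≈ 2.35 s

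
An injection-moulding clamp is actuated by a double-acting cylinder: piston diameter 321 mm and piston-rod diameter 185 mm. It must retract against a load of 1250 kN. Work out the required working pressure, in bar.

Rod-side annular area A_ann = π/4 × (321² − 185²) = 54050 mm^2
Retraction: pressure acts on the annular area.
P = F / A = 1250 kN / A

P ≈ 231 bar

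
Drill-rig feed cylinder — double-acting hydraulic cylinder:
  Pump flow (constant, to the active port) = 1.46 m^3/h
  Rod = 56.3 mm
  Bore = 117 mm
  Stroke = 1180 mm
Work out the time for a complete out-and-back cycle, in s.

Cap-side area A_cap = π/4 × (117 mm)² = 10750 mm^2
Rod-side annular area A_ann = π/4 × (117² − 56.3²) = 8262 mm^2
t_ext = A_cap·L/Q = 31.28 s
t_ret = A_ann·L/Q = 24.04 s
t_cycle = t_ext + t_ret

t ≈ 55.3 s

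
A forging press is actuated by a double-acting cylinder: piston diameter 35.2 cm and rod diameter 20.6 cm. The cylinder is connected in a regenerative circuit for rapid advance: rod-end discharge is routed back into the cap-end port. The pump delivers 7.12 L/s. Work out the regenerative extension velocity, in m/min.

In regeneration the rod-end outflow joins the pump flow into the cap end, so the net volume the pump must supply per unit advance equals the rod cross-section area.
Rod cross-section A_rod = π/4 × (20.6 cm)² = 333.3 cm^2
v = Q_pump / A_rod

v ≈ 12.8 m/min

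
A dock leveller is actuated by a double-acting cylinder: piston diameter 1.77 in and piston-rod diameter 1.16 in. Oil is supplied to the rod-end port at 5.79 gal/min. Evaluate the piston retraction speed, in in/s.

Rod-side annular area A_ann = π/4 × (1.77² − 1.16²) = 1.404 in^2
Flow into the rod-end port fills the annular volume.
v = Q / A

v ≈ 15.9 in/s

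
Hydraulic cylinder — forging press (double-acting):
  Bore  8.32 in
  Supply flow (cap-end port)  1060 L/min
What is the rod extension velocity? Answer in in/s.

Cap-side area A_cap = π/4 × (8.32 in)² = 54.37 in^2
v = Q / A

v ≈ 19.8 in/s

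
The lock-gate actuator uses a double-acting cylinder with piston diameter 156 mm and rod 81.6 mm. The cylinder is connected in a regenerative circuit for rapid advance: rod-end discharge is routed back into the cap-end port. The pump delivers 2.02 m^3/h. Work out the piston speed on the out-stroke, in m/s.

v ≈ 0.107 m/s

In regeneration the rod-end outflow joins the pump flow into the cap end, so the net volume the pump must supply per unit advance equals the rod cross-section area.
Rod cross-section A_rod = π/4 × (81.6 mm)² = 5230 mm^2
v = Q_pump / A_rod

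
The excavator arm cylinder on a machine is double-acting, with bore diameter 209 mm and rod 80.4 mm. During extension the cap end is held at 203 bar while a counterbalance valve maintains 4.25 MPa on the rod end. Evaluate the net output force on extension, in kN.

Cap-side area A_cap = π/4 × (209 mm)² = 34310 mm^2
Rod-side annular area A_ann = π/4 × (209² − 80.4²) = 29230 mm^2
Net thrust = P_cap·A_cap − P_rod·A_ann = 696.4 kN − 124.2 kN

F ≈ 572 kN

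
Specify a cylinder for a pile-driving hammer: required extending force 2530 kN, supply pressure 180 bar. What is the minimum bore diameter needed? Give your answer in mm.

D ≈ 423 mm

Extension force acts on the full piston face: F = P × (π/4)D².
D = √(4F / (πP)) = √(4 × 2530 kN / (π × 180 bar))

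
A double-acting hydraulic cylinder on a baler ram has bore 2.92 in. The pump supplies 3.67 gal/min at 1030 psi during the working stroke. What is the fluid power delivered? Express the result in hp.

W ≈ 2.21 hp

Hydraulic power = P × Q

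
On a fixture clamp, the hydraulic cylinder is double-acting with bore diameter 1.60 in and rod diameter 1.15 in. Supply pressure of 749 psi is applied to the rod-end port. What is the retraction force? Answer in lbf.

Rod-side annular area A_ann = π/4 × (1.60² − 1.15²) = 0.9719 in^2
On retraction the pressure acts on the annular area (bore minus rod).
F = P × A_ann

F ≈ 728 lbf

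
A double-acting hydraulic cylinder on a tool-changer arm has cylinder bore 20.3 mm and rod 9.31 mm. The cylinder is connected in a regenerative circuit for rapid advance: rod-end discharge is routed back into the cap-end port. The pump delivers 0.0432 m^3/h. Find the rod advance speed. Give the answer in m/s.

In regeneration the rod-end outflow joins the pump flow into the cap end, so the net volume the pump must supply per unit advance equals the rod cross-section area.
Rod cross-section A_rod = π/4 × (9.31 mm)² = 68.08 mm^2
v = Q_pump / A_rod

v ≈ 0.176 m/s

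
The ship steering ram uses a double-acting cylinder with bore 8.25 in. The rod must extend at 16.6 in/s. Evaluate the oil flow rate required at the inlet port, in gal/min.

Q ≈ 230 gal/min

Cap-side area A_cap = π/4 × (8.25 in)² = 53.46 in^2
Q = A × v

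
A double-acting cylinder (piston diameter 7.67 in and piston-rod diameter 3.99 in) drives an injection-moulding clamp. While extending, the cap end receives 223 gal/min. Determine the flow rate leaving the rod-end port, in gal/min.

Cap-side area A_cap = π/4 × (7.67 in)² = 46.20 in^2
Rod-side annular area A_ann = π/4 × (7.67² − 3.99²) = 33.70 in^2
Piston speed v = Q_in/A_cap; rod-end outflow Q_out = v × A_ann = Q_in × A_ann/A_cap.

Q_out ≈ 163 gal/min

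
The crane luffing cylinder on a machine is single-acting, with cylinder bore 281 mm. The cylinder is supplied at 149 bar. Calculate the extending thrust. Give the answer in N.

Cap-side area A_cap = π/4 × (281 mm)² = 62020 mm^2
F = P × A_cap = 149 bar × A_cap

F ≈ 9.24e5 N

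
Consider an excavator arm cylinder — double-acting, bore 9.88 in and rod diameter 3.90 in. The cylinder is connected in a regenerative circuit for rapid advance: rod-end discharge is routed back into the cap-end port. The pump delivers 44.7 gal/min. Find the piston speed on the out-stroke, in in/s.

In regeneration the rod-end outflow joins the pump flow into the cap end, so the net volume the pump must supply per unit advance equals the rod cross-section area.
Rod cross-section A_rod = π/4 × (3.90 in)² = 11.95 in^2
v = Q_pump / A_rod

v ≈ 14.4 in/s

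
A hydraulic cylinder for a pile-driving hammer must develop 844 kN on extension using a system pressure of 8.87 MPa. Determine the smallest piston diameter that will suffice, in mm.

Extension force acts on the full piston face: F = P × (π/4)D².
D = √(4F / (πP)) = √(4 × 844 kN / (π × 8.87 MPa))

D ≈ 348 mm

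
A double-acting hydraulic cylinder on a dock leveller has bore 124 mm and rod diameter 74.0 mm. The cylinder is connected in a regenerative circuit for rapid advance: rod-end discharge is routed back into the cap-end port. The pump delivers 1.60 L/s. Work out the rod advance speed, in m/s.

v ≈ 0.372 m/s

In regeneration the rod-end outflow joins the pump flow into the cap end, so the net volume the pump must supply per unit advance equals the rod cross-section area.
Rod cross-section A_rod = π/4 × (74.0 mm)² = 4301 mm^2
v = Q_pump / A_rod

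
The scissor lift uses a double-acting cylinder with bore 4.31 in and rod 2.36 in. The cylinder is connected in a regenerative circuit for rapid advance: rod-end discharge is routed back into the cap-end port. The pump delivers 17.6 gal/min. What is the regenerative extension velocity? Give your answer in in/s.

In regeneration the rod-end outflow joins the pump flow into the cap end, so the net volume the pump must supply per unit advance equals the rod cross-section area.
Rod cross-section A_rod = π/4 × (2.36 in)² = 4.374 in^2
v = Q_pump / A_rod

v ≈ 15.5 in/s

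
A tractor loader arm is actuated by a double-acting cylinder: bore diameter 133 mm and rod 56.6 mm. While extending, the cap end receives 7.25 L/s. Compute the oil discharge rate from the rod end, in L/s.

Cap-side area A_cap = π/4 × (133 mm)² = 13890 mm^2
Rod-side annular area A_ann = π/4 × (133² − 56.6²) = 11380 mm^2
Piston speed v = Q_in/A_cap; rod-end outflow Q_out = v × A_ann = Q_in × A_ann/A_cap.

Q_out ≈ 5.94 L/s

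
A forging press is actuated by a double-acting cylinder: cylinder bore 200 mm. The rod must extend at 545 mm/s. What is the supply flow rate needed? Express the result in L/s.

Q ≈ 17.1 L/s

Cap-side area A_cap = π/4 × (200 mm)² = 31420 mm^2
Q = A × v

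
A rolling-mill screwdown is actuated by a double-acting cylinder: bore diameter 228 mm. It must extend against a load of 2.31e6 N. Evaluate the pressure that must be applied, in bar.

P ≈ 566 bar

Cap-side area A_cap = π/4 × (228 mm)² = 40830 mm^2
P = F / A = 2.31e6 N / A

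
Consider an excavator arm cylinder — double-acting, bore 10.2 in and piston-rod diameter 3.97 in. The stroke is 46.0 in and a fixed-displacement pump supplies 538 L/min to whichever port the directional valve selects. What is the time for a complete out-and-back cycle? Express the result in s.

Cap-side area A_cap = π/4 × (10.2 in)² = 81.71 in^2
Rod-side annular area A_ann = π/4 × (10.2² − 3.97²) = 69.33 in^2
t_ext = A_cap·L/Q = 6.869 s
t_ret = A_ann·L/Q = 5.829 s
t_cycle = t_ext + t_ret

t ≈ 12.7 s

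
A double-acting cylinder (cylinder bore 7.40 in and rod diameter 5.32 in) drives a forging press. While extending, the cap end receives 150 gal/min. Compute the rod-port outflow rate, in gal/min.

Q_out ≈ 72.5 gal/min

Cap-side area A_cap = π/4 × (7.40 in)² = 43.01 in^2
Rod-side annular area A_ann = π/4 × (7.40² − 5.32²) = 20.78 in^2
Piston speed v = Q_in/A_cap; rod-end outflow Q_out = v × A_ann = Q_in × A_ann/A_cap.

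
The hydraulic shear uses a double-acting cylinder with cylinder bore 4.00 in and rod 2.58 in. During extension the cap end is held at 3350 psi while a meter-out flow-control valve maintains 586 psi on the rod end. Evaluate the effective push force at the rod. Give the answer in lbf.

Cap-side area A_cap = π/4 × (4.00 in)² = 12.57 in^2
Rod-side annular area A_ann = π/4 × (4.00² − 2.58²) = 7.338 in^2
Net thrust = P_cap·A_cap − P_rod·A_ann = 42100 lbf − 4300 lbf

F ≈ 37800 lbf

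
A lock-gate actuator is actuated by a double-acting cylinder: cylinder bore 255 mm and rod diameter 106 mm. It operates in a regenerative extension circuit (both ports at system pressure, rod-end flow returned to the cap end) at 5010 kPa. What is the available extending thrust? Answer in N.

With equal pressure on both faces, forces on the annular region cancel; the net push is pressure × rod cross-section.
Rod cross-section A_rod = π/4 × (106 mm)² = 8825 mm^2
F = P × A_rod

F ≈ 44200 N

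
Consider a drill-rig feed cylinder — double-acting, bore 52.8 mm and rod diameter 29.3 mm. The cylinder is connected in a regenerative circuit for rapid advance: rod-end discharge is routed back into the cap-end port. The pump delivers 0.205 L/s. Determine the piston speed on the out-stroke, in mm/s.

v ≈ 304 mm/s

In regeneration the rod-end outflow joins the pump flow into the cap end, so the net volume the pump must supply per unit advance equals the rod cross-section area.
Rod cross-section A_rod = π/4 × (29.3 mm)² = 674.3 mm^2
v = Q_pump / A_rod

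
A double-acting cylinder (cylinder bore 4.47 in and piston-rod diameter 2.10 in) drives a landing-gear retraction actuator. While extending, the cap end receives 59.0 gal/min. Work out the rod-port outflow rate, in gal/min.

Q_out ≈ 46.0 gal/min

Cap-side area A_cap = π/4 × (4.47 in)² = 15.69 in^2
Rod-side annular area A_ann = π/4 × (4.47² − 2.10²) = 12.23 in^2
Piston speed v = Q_in/A_cap; rod-end outflow Q_out = v × A_ann = Q_in × A_ann/A_cap.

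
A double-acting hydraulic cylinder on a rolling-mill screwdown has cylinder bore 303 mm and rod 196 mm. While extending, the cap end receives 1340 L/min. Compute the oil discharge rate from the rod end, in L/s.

Cap-side area A_cap = π/4 × (303 mm)² = 72110 mm^2
Rod-side annular area A_ann = π/4 × (303² − 196²) = 41930 mm^2
Piston speed v = Q_in/A_cap; rod-end outflow Q_out = v × A_ann = Q_in × A_ann/A_cap.

Q_out ≈ 13.0 L/s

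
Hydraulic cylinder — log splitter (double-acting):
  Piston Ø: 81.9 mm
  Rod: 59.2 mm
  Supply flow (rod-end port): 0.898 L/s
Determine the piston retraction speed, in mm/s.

v ≈ 357 mm/s

Rod-side annular area A_ann = π/4 × (81.9² − 59.2²) = 2516 mm^2
Flow into the rod-end port fills the annular volume.
v = Q / A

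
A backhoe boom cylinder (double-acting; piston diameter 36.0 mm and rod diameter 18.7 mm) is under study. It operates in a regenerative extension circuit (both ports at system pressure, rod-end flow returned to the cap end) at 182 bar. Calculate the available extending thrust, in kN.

With equal pressure on both faces, forces on the annular region cancel; the net push is pressure × rod cross-section.
Rod cross-section A_rod = π/4 × (18.7 mm)² = 274.6 mm^2
F = P × A_rod

F ≈ 5.00 kN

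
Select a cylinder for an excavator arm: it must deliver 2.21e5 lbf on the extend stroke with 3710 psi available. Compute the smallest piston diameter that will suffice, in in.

Extension force acts on the full piston face: F = P × (π/4)D².
D = √(4F / (πP)) = √(4 × 2.21e5 lbf / (π × 3710 psi))

D ≈ 8.71 in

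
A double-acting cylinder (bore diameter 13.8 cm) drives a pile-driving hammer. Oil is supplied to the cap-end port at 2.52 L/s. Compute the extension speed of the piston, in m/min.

v ≈ 10.1 m/min

Cap-side area A_cap = π/4 × (13.8 cm)² = 149.6 cm^2
v = Q / A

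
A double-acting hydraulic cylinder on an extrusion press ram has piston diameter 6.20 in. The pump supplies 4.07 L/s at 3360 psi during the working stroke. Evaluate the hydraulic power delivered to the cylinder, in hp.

Hydraulic power = P × Q

W ≈ 126 hp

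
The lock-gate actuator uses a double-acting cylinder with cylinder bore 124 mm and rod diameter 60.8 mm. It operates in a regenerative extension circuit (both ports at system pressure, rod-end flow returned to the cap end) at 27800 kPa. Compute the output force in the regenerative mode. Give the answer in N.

With equal pressure on both faces, forces on the annular region cancel; the net push is pressure × rod cross-section.
Rod cross-section A_rod = π/4 × (60.8 mm)² = 2903 mm^2
F = P × A_rod

F ≈ 80700 N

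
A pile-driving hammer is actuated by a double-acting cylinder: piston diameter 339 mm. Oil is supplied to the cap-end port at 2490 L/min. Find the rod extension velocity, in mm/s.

v ≈ 460 mm/s

Cap-side area A_cap = π/4 × (339 mm)² = 90260 mm^2
v = Q / A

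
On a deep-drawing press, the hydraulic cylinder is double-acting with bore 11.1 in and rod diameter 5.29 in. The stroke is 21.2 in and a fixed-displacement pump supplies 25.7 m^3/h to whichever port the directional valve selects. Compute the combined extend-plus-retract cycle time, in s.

Cap-side area A_cap = π/4 × (11.1 in)² = 96.77 in^2
Rod-side annular area A_ann = π/4 × (11.1² − 5.29²) = 74.79 in^2
t_ext = A_cap·L/Q = 4.709 s
t_ret = A_ann·L/Q = 3.640 s
t_cycle = t_ext + t_ret

t ≈ 8.35 s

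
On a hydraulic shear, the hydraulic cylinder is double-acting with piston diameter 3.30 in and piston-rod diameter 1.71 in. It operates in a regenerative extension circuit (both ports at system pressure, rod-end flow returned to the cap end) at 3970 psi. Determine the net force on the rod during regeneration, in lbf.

With equal pressure on both faces, forces on the annular region cancel; the net push is pressure × rod cross-section.
Rod cross-section A_rod = π/4 × (1.71 in)² = 2.297 in^2
F = P × A_rod

F ≈ 9120 lbf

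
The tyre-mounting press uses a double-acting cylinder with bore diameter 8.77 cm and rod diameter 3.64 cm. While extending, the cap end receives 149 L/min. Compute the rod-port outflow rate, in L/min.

Cap-side area A_cap = π/4 × (8.77 cm)² = 60.41 cm^2
Rod-side annular area A_ann = π/4 × (8.77² − 3.64²) = 50.00 cm^2
Piston speed v = Q_in/A_cap; rod-end outflow Q_out = v × A_ann = Q_in × A_ann/A_cap.

Q_out ≈ 123 L/min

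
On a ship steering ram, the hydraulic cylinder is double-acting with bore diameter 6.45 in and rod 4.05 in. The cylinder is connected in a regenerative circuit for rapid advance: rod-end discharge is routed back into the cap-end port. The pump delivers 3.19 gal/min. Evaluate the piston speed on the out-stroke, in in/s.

In regeneration the rod-end outflow joins the pump flow into the cap end, so the net volume the pump must supply per unit advance equals the rod cross-section area.
Rod cross-section A_rod = π/4 × (4.05 in)² = 12.88 in^2
v = Q_pump / A_rod

v ≈ 0.953 in/s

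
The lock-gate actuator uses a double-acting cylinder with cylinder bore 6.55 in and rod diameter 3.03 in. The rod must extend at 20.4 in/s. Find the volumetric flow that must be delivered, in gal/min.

Cap-side area A_cap = π/4 × (6.55 in)² = 33.70 in^2
Q = A × v

Q ≈ 179 gal/min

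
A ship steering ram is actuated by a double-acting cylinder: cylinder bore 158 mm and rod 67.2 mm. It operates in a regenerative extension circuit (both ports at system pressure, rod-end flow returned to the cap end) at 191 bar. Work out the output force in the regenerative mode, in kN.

With equal pressure on both faces, forces on the annular region cancel; the net push is pressure × rod cross-section.
Rod cross-section A_rod = π/4 × (67.2 mm)² = 3547 mm^2
F = P × A_rod

F ≈ 67.7 kN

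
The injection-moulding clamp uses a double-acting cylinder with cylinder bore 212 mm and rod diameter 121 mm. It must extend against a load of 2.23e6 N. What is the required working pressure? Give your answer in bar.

Cap-side area A_cap = π/4 × (212 mm)² = 35300 mm^2
P = F / A = 2.23e6 N / A

P ≈ 632 bar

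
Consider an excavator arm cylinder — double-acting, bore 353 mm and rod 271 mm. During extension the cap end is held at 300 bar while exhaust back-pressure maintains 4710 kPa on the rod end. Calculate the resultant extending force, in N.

F ≈ 2.75e6 N

Cap-side area A_cap = π/4 × (353 mm)² = 97870 mm^2
Rod-side annular area A_ann = π/4 × (353² − 271²) = 40190 mm^2
Net thrust = P_cap·A_cap − P_rod·A_ann = 2.936e6 N − 1.893e5 N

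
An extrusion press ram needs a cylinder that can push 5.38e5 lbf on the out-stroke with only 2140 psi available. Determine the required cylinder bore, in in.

D ≈ 17.9 in

Extension force acts on the full piston face: F = P × (π/4)D².
D = √(4F / (πP)) = √(4 × 5.38e5 lbf / (π × 2140 psi))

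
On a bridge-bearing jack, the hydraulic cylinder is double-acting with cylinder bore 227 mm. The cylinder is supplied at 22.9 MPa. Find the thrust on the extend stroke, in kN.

F ≈ 927 kN

Cap-side area A_cap = π/4 × (227 mm)² = 40470 mm^2
F = P × A_cap = 22.9 MPa × A_cap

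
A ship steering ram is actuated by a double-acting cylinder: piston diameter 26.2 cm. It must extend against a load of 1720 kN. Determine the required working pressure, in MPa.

Cap-side area A_cap = π/4 × (26.2 cm)² = 539.1 cm^2
P = F / A = 1720 kN / A

P ≈ 31.9 MPa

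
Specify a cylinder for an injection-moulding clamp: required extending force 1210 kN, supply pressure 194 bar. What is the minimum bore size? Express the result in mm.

Extension force acts on the full piston face: F = P × (π/4)D².
D = √(4F / (πP)) = √(4 × 1210 kN / (π × 194 bar))

D ≈ 282 mm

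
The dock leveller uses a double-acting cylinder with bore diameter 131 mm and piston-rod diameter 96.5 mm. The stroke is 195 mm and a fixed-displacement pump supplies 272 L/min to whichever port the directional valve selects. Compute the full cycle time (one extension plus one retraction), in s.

t ≈ 0.845 s

Cap-side area A_cap = π/4 × (131 mm)² = 13480 mm^2
Rod-side annular area A_ann = π/4 × (131² − 96.5²) = 6164 mm^2
t_ext = A_cap·L/Q = 0.5798 s
t_ret = A_ann·L/Q = 0.2652 s
t_cycle = t_ext + t_ret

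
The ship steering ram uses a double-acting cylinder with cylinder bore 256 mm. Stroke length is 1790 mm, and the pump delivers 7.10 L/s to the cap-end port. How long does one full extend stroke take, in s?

t ≈ 13.0 s

Cap-side area A_cap = π/4 × (256 mm)² = 51470 mm^2
Swept volume V = A × L; t = V / Q = A·L / Q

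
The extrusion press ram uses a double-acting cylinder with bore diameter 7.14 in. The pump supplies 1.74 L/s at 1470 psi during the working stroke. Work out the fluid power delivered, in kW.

W ≈ 17.6 kW

Hydraulic power = P × Q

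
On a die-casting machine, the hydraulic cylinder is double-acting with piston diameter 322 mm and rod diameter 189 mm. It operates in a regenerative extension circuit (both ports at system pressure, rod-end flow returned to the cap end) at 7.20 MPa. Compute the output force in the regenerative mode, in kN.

F ≈ 202 kN

With equal pressure on both faces, forces on the annular region cancel; the net push is pressure × rod cross-section.
Rod cross-section A_rod = π/4 × (189 mm)² = 28060 mm^2
F = P × A_rod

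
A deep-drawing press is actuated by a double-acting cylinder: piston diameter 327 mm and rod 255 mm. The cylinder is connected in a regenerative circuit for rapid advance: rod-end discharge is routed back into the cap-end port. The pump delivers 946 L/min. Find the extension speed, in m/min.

v ≈ 18.5 m/min

In regeneration the rod-end outflow joins the pump flow into the cap end, so the net volume the pump must supply per unit advance equals the rod cross-section area.
Rod cross-section A_rod = π/4 × (255 mm)² = 51070 mm^2
v = Q_pump / A_rod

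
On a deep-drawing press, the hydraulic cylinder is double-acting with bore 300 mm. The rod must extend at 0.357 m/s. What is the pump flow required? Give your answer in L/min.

Q ≈ 1510 L/min

Cap-side area A_cap = π/4 × (300 mm)² = 70690 mm^2
Q = A × v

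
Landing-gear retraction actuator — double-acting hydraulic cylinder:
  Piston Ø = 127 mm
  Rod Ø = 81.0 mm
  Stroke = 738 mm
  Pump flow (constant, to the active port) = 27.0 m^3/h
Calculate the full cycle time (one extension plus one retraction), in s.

Cap-side area A_cap = π/4 × (127 mm)² = 12670 mm^2
Rod-side annular area A_ann = π/4 × (127² − 81.0²) = 7515 mm^2
t_ext = A_cap·L/Q = 1.247 s
t_ret = A_ann·L/Q = 0.7394 s
t_cycle = t_ext + t_ret

t ≈ 1.99 s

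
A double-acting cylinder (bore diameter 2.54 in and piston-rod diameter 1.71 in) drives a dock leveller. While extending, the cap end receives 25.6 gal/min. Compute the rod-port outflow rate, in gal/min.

Cap-side area A_cap = π/4 × (2.54 in)² = 5.067 in^2
Rod-side annular area A_ann = π/4 × (2.54² − 1.71²) = 2.770 in^2
Piston speed v = Q_in/A_cap; rod-end outflow Q_out = v × A_ann = Q_in × A_ann/A_cap.

Q_out ≈ 14.0 gal/min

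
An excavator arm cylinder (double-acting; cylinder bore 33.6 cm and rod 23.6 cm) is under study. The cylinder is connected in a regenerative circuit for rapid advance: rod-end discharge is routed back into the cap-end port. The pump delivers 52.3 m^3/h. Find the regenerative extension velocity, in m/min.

v ≈ 19.9 m/min

In regeneration the rod-end outflow joins the pump flow into the cap end, so the net volume the pump must supply per unit advance equals the rod cross-section area.
Rod cross-section A_rod = π/4 × (23.6 cm)² = 437.4 cm^2
v = Q_pump / A_rod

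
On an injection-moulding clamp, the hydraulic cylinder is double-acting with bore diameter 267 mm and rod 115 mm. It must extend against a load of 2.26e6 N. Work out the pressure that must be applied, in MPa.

P ≈ 40.4 MPa

Cap-side area A_cap = π/4 × (267 mm)² = 55990 mm^2
P = F / A = 2.26e6 N / A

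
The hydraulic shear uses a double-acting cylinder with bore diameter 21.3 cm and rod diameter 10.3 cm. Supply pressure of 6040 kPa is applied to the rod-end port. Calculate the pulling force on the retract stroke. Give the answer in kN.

F ≈ 165 kN

Rod-side annular area A_ann = π/4 × (21.3² − 10.3²) = 273.0 cm^2
On retraction the pressure acts on the annular area (bore minus rod).
F = P × A_ann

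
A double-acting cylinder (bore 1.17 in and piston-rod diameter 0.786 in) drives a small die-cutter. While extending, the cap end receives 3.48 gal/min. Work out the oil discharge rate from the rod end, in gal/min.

Q_out ≈ 1.91 gal/min

Cap-side area A_cap = π/4 × (1.17 in)² = 1.075 in^2
Rod-side annular area A_ann = π/4 × (1.17² − 0.786²) = 0.5899 in^2
Piston speed v = Q_in/A_cap; rod-end outflow Q_out = v × A_ann = Q_in × A_ann/A_cap.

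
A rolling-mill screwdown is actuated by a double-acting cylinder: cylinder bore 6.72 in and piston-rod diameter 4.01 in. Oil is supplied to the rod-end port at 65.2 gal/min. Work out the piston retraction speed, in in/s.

Rod-side annular area A_ann = π/4 × (6.72² − 4.01²) = 22.84 in^2
Flow into the rod-end port fills the annular volume.
v = Q / A

v ≈ 11.0 in/s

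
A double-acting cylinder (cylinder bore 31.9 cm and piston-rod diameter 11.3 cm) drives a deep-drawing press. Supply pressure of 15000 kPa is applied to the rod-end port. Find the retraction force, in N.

Rod-side annular area A_ann = π/4 × (31.9² − 11.3²) = 698.9 cm^2
On retraction the pressure acts on the annular area (bore minus rod).
F = P × A_ann

F ≈ 1.05e6 N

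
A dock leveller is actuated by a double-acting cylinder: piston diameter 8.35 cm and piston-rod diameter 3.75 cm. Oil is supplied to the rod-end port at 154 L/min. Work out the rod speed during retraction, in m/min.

v ≈ 35.2 m/min

Rod-side annular area A_ann = π/4 × (8.35² − 3.75²) = 43.72 cm^2
Flow into the rod-end port fills the annular volume.
v = Q / A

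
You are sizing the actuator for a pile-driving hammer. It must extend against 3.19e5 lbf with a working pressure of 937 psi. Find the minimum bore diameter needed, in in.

Extension force acts on the full piston face: F = P × (π/4)D².
D = √(4F / (πP)) = √(4 × 3.19e5 lbf / (π × 937 psi))

D ≈ 20.8 in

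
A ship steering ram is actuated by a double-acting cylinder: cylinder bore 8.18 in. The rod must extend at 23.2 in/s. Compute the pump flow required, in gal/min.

Cap-side area A_cap = π/4 × (8.18 in)² = 52.55 in^2
Q = A × v

Q ≈ 317 gal/min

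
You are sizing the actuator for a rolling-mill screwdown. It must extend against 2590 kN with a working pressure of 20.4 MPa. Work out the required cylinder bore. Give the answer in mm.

Extension force acts on the full piston face: F = P × (π/4)D².
D = √(4F / (πP)) = √(4 × 2590 kN / (π × 20.4 MPa))

D ≈ 402 mm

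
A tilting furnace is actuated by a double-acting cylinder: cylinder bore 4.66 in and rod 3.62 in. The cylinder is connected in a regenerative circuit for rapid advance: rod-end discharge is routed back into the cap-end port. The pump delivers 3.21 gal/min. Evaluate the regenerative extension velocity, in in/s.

v ≈ 1.20 in/s

In regeneration the rod-end outflow joins the pump flow into the cap end, so the net volume the pump must supply per unit advance equals the rod cross-section area.
Rod cross-section A_rod = π/4 × (3.62 in)² = 10.29 in^2
v = Q_pump / A_rod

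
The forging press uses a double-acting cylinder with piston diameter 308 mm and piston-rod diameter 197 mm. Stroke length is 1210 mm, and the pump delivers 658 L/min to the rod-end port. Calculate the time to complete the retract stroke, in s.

t ≈ 4.86 s

Rod-side annular area A_ann = π/4 × (308² − 197²) = 44030 mm^2
Swept volume V = A × L; t = V / Q = A·L / Q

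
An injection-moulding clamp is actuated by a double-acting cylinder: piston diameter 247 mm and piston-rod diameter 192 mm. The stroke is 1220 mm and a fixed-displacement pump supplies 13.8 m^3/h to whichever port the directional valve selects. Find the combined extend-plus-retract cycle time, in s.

t ≈ 21.3 s

Cap-side area A_cap = π/4 × (247 mm)² = 47920 mm^2
Rod-side annular area A_ann = π/4 × (247² − 192²) = 18960 mm^2
t_ext = A_cap·L/Q = 15.25 s
t_ret = A_ann·L/Q = 6.035 s
t_cycle = t_ext + t_ret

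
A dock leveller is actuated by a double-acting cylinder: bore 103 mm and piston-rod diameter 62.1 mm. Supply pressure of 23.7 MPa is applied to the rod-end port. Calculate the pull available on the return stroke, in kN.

F ≈ 126 kN

Rod-side annular area A_ann = π/4 × (103² − 62.1²) = 5303 mm^2
On retraction the pressure acts on the annular area (bore minus rod).
F = P × A_ann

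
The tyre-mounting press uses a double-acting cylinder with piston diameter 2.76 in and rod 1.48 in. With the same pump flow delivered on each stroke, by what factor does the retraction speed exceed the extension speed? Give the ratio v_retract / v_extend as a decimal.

Cap-side area A_cap = π/4 × (2.76 in)² = 5.983 in^2
Rod-side annular area A_ann = π/4 × (2.76² − 1.48²) = 4.263 in^2
For equal Q, v ∝ 1/A, so v_ret/v_ext = A_cap/A_ann.

v_ret/v_ext ≈ 1.40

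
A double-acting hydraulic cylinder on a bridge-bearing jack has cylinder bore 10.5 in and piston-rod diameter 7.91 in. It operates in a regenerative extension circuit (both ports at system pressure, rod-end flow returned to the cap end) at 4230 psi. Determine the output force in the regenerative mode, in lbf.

With equal pressure on both faces, forces on the annular region cancel; the net push is pressure × rod cross-section.
Rod cross-section A_rod = π/4 × (7.91 in)² = 49.14 in^2
F = P × A_rod

F ≈ 2.08e5 lbf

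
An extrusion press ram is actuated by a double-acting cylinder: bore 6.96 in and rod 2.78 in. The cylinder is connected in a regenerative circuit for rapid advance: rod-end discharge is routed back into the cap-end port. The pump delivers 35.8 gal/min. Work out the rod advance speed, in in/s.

In regeneration the rod-end outflow joins the pump flow into the cap end, so the net volume the pump must supply per unit advance equals the rod cross-section area.
Rod cross-section A_rod = π/4 × (2.78 in)² = 6.070 in^2
v = Q_pump / A_rod

v ≈ 22.7 in/s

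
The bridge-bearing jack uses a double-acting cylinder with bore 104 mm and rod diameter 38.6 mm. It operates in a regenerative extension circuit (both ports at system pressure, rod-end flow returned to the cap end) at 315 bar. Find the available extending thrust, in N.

F ≈ 36900 N

With equal pressure on both faces, forces on the annular region cancel; the net push is pressure × rod cross-section.
Rod cross-section A_rod = π/4 × (38.6 mm)² = 1170 mm^2
F = P × A_rod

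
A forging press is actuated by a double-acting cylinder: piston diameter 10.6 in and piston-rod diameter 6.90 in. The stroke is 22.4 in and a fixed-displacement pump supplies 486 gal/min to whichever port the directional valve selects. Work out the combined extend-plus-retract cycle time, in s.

Cap-side area A_cap = π/4 × (10.6 in)² = 88.25 in^2
Rod-side annular area A_ann = π/4 × (10.6² − 6.90²) = 50.85 in^2
t_ext = A_cap·L/Q = 1.056 s
t_ret = A_ann·L/Q = 0.6088 s
t_cycle = t_ext + t_ret

t ≈ 1.67 s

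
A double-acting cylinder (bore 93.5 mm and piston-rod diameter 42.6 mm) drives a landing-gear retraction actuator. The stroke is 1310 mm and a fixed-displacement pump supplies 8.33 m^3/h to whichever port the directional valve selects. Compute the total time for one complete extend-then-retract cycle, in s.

Cap-side area A_cap = π/4 × (93.5 mm)² = 6866 mm^2
Rod-side annular area A_ann = π/4 × (93.5² − 42.6²) = 5441 mm^2
t_ext = A_cap·L/Q = 3.887 s
t_ret = A_ann·L/Q = 3.080 s
t_cycle = t_ext + t_ret

t ≈ 6.97 s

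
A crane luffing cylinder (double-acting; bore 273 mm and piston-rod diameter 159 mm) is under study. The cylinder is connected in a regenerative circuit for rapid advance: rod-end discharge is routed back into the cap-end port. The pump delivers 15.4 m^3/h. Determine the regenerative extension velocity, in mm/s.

In regeneration the rod-end outflow joins the pump flow into the cap end, so the net volume the pump must supply per unit advance equals the rod cross-section area.
Rod cross-section A_rod = π/4 × (159 mm)² = 19860 mm^2
v = Q_pump / A_rod

v ≈ 215 mm/s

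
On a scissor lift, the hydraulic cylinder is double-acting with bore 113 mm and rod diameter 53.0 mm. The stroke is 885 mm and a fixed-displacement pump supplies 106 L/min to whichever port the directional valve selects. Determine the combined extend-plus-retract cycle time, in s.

Cap-side area A_cap = π/4 × (113 mm)² = 10030 mm^2
Rod-side annular area A_ann = π/4 × (113² − 53.0²) = 7823 mm^2
t_ext = A_cap·L/Q = 5.024 s
t_ret = A_ann·L/Q = 3.919 s
t_cycle = t_ext + t_ret

t ≈ 8.94 s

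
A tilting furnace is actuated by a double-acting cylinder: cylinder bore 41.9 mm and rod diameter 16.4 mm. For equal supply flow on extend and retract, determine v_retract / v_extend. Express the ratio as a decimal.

v_ret/v_ext ≈ 1.18

Cap-side area A_cap = π/4 × (41.9 mm)² = 1379 mm^2
Rod-side annular area A_ann = π/4 × (41.9² − 16.4²) = 1168 mm^2
For equal Q, v ∝ 1/A, so v_ret/v_ext = A_cap/A_ann.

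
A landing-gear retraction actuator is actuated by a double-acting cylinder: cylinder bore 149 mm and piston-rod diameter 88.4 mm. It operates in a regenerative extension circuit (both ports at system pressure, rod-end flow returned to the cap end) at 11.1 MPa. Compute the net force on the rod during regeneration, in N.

F ≈ 68100 N

With equal pressure on both faces, forces on the annular region cancel; the net push is pressure × rod cross-section.
Rod cross-section A_rod = π/4 × (88.4 mm)² = 6138 mm^2
F = P × A_rod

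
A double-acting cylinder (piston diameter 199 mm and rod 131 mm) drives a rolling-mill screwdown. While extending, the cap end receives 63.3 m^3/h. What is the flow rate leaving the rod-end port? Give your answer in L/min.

Q_out ≈ 598 L/min

Cap-side area A_cap = π/4 × (199 mm)² = 31100 mm^2
Rod-side annular area A_ann = π/4 × (199² − 131²) = 17620 mm^2
Piston speed v = Q_in/A_cap; rod-end outflow Q_out = v × A_ann = Q_in × A_ann/A_cap.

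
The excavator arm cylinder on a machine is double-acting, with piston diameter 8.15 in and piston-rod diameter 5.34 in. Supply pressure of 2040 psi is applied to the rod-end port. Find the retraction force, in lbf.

Rod-side annular area A_ann = π/4 × (8.15² − 5.34²) = 29.77 in^2
On retraction the pressure acts on the annular area (bore minus rod).
F = P × A_ann

F ≈ 60700 lbf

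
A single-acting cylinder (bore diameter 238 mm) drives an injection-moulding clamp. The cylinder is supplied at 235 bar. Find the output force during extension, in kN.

F ≈ 1050 kN

Cap-side area A_cap = π/4 × (238 mm)² = 44490 mm^2
F = P × A_cap = 235 bar × A_cap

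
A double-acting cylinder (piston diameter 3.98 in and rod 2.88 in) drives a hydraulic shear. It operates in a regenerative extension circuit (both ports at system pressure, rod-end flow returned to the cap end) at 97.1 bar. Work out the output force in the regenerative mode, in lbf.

With equal pressure on both faces, forces on the annular region cancel; the net push is pressure × rod cross-section.
Rod cross-section A_rod = π/4 × (2.88 in)² = 6.514 in^2
F = P × A_rod

F ≈ 9170 lbf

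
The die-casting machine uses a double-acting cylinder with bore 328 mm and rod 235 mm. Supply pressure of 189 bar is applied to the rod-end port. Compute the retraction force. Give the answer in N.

F ≈ 7.77e5 N

Rod-side annular area A_ann = π/4 × (328² − 235²) = 41120 mm^2
On retraction the pressure acts on the annular area (bore minus rod).
F = P × A_ann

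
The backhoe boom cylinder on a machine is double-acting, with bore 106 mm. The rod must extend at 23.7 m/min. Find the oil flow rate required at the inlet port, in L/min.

Cap-side area A_cap = π/4 × (106 mm)² = 8825 mm^2
Q = A × v

Q ≈ 209 L/min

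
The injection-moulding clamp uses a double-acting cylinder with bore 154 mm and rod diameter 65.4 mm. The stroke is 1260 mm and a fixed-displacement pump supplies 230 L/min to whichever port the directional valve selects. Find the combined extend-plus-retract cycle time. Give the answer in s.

Cap-side area A_cap = π/4 × (154 mm)² = 18630 mm^2
Rod-side annular area A_ann = π/4 × (154² − 65.4²) = 15270 mm^2
t_ext = A_cap·L/Q = 6.122 s
t_ret = A_ann·L/Q = 5.018 s
t_cycle = t_ext + t_ret

t ≈ 11.1 s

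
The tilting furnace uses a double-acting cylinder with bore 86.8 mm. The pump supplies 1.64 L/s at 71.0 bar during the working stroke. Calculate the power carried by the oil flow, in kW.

Hydraulic power = P × Q

W ≈ 11.6 kW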